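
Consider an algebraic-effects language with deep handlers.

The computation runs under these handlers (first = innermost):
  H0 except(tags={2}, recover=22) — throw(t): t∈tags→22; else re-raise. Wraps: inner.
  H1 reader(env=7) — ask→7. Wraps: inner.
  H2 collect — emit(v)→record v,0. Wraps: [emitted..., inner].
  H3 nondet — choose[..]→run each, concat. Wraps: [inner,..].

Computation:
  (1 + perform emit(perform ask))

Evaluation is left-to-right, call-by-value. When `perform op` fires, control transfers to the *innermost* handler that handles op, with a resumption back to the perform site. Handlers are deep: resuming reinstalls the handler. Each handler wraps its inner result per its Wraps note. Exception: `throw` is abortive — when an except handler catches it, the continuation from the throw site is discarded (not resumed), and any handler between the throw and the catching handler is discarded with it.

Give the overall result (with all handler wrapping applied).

Step-by-step:
ask @ H1 ⇒ 7
emit(7) @ H2 ⇒ out+=7
H0 returns 1
H1 returns 1
H2 returns [7, 1]
H3 returns [[7, 1]]
= [[7, 1]]

Answer: [[7, 1]]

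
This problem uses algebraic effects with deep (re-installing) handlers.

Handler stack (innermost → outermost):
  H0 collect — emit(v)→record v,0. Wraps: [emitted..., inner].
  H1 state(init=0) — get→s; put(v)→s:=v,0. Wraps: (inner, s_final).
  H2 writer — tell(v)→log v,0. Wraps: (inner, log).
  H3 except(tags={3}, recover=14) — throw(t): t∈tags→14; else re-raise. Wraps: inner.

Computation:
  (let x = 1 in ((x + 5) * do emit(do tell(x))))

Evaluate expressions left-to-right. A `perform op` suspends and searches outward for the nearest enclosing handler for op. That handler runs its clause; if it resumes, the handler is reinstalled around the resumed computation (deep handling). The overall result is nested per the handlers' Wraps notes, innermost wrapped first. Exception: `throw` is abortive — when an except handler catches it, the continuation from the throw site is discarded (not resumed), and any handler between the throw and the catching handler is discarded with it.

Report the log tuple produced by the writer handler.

Evaluation trace:
tell(1) @ H2 ⇒ log+=1
emit(0) @ H0 ⇒ out+=0
H0 returns [0, 0]
H1 returns ([0, 0], 0)
H2 returns (([0, 0], 0), (1))
H3 returns (([0, 0], 0), (1))
= (([0, 0], 0), (1))

Answer: (1)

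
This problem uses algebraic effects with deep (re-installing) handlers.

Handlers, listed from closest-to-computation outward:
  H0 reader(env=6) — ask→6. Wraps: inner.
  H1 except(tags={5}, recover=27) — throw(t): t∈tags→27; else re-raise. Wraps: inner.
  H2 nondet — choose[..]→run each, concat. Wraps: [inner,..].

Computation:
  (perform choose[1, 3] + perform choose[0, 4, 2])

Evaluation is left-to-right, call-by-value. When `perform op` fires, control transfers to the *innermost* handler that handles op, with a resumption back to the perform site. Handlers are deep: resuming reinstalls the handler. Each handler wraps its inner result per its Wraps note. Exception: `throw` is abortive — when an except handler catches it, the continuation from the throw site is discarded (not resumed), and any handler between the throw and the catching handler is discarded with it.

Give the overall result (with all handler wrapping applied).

Answer: [1, 5, 3, 3, 7, 5]

Step-by-step:
choose[1, 3] @ H2
  branch[0] choose=1:
    choose[0, 4, 2] @ H2
      branch[0] choose=0:
        H0 returns 1
        H1 returns 1
        H2 returns [1]
      branch[1] choose=4:
        H0 returns 5
        H1 returns 5
        H2 returns [5]
      branch[2] choose=2:
        H0 returns 3
        H1 returns 3
        H2 returns [3]
  branch[1] choose=3:
    choose[0, 4, 2] @ H2
      branch[0] choose=0:
        H0 returns 3
        H1 returns 3
        H2 returns [3]
      branch[1] choose=4:
        H0 returns 7
        H1 returns 7
        H2 returns [7]
      branch[2] choose=2:
        H0 returns 5
        H1 returns 5
        H2 returns [5]
= [1, 5, 3, 3, 7, 5]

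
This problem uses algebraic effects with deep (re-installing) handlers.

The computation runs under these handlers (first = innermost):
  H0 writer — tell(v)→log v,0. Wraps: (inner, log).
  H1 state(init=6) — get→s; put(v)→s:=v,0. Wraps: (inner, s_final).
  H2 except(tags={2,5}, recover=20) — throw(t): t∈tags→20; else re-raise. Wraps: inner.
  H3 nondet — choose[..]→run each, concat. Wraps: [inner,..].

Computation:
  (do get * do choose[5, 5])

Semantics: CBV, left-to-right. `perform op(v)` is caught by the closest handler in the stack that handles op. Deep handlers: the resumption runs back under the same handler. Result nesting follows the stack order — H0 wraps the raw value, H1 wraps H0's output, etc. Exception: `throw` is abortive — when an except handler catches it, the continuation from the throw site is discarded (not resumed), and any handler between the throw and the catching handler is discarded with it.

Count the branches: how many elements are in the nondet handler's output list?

Answer: 2

Evaluation trace:
get @ H1 ⇒ 6
choose[5, 5] @ H3
  branch[0] choose=5:
    H0 returns (30, ())
    H1 returns ((30, ()), 6)
    H2 returns ((30, ()), 6)
    H3 returns [((30, ()), 6)]
  branch[1] choose=5:
    H0 returns (30, ())
    H1 returns ((30, ()), 6)
    H2 returns ((30, ()), 6)
    H3 returns [((30, ()), 6)]
= [((30, ()), 6), ((30, ()), 6)]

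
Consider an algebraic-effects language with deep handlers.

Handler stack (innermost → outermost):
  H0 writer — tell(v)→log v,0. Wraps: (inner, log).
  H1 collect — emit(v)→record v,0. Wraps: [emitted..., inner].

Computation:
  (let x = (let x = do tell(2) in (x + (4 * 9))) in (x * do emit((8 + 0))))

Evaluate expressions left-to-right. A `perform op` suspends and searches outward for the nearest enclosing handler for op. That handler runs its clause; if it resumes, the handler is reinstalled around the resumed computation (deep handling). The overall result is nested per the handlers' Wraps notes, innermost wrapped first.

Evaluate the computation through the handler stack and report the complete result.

Step-by-step:
tell(2) @ H0 ⇒ log+=2
emit(8) @ H1 ⇒ out+=8
H0 returns (0, (2))
H1 returns [8, (0, (2))]
= [8, (0, (2))]

Answer: [8, (0, (2))]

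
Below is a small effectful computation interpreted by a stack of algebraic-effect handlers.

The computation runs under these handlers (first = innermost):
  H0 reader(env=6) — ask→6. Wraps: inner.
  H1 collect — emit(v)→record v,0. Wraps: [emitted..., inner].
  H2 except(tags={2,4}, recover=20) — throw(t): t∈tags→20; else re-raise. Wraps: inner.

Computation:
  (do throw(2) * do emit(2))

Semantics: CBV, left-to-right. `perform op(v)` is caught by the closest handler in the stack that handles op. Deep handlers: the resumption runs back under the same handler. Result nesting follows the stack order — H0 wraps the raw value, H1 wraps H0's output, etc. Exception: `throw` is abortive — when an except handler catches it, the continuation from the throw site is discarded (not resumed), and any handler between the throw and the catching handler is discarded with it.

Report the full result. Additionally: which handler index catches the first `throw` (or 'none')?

Answer: 20 ; first throw caught by: H2

Step-by-step:
throw(2) @ H2 caught ⇒ 20
= 20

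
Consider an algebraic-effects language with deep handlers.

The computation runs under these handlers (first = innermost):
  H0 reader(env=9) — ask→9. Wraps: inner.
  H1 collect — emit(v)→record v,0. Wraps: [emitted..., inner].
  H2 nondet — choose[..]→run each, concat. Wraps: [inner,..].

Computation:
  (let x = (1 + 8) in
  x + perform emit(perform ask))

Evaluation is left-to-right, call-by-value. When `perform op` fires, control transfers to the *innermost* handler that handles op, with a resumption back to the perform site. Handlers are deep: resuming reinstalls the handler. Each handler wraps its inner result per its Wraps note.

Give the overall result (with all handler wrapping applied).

Answer: [[9, 9]]

Evaluation trace:
ask @ H0 ⇒ 9
emit(9) @ H1 ⇒ out+=9
H0 returns 9
H1 returns [9, 9]
H2 returns [[9, 9]]
= [[9, 9]]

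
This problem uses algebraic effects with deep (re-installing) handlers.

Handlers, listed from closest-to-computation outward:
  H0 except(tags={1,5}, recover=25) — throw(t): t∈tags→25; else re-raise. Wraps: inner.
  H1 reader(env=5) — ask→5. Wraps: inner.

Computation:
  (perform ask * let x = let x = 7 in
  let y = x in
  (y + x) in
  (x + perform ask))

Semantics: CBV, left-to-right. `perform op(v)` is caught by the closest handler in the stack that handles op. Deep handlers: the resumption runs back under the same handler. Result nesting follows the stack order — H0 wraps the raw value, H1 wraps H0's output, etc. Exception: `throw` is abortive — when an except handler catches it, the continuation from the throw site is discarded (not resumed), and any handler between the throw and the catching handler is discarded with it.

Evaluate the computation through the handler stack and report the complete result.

Answer: 95

Working:
ask @ H1 ⇒ 5
ask @ H1 ⇒ 5
H0 returns 95
H1 returns 95
= 95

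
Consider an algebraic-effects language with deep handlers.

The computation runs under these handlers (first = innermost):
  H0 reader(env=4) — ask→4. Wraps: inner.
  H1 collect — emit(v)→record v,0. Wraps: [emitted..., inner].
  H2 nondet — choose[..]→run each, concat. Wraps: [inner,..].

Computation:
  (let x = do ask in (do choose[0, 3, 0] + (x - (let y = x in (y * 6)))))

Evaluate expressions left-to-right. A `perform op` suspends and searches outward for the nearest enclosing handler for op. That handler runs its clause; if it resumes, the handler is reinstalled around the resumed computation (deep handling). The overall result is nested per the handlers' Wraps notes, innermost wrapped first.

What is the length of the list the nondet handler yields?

Answer: 3

Evaluation trace:
ask @ H0 ⇒ 4
choose[0, 3, 0] @ H2
  branch[0] choose=0:
    H0 returns -20
    H1 returns [-20]
    H2 returns [[-20]]
  branch[1] choose=3:
    H0 returns -17
    H1 returns [-17]
    H2 returns [[-17]]
  branch[2] choose=0:
    H0 returns -20
    H1 returns [-20]
    H2 returns [[-20]]
= [[-20], [-17], [-20]]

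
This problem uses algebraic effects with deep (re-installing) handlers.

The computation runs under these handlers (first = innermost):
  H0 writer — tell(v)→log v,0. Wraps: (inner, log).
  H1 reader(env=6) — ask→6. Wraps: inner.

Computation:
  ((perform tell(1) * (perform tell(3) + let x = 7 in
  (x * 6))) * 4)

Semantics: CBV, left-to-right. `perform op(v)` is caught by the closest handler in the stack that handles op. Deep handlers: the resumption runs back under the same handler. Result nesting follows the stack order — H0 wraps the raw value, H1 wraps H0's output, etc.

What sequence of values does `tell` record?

Answer: (1, 3)

Evaluation trace:
tell(1) @ H0 ⇒ log+=1
tell(3) @ H0 ⇒ log+=3
H0 returns (0, (1, 3))
H1 returns (0, (1, 3))
= (0, (1, 3))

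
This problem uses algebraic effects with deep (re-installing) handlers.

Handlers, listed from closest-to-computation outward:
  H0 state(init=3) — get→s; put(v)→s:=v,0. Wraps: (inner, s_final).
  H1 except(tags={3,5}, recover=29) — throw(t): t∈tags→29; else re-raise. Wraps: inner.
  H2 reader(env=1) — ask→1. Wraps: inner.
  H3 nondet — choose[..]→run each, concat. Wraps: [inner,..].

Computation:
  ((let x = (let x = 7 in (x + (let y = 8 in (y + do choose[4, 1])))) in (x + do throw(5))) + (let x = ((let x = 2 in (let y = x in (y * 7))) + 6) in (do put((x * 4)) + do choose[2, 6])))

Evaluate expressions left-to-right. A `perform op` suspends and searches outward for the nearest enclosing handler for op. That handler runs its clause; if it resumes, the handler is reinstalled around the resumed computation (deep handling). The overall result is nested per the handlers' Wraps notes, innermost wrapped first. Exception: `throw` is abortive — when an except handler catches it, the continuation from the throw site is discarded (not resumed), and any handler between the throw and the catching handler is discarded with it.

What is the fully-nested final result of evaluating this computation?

Working:
choose[4, 1] @ H3
  branch[0] choose=4:
    throw(5) @ H1 caught ⇒ 29
    H2 returns 29
    H3 returns [29]
  branch[1] choose=1:
    throw(5) @ H1 caught ⇒ 29
    H2 returns 29
    H3 returns [29]
= [29, 29]

Answer: [29, 29]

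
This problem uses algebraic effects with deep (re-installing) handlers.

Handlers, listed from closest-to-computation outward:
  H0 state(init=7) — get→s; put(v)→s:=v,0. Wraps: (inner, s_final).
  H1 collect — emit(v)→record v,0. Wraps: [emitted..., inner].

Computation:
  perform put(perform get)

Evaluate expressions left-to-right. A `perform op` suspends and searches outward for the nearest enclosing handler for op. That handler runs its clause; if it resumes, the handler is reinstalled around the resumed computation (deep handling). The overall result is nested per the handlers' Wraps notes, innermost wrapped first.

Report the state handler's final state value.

Working:
get @ H0 ⇒ 7
put(7) @ H0 ⇒ s:=7
H0 returns (0, 7)
H1 returns [(0, 7)]
= [(0, 7)]

Answer: 7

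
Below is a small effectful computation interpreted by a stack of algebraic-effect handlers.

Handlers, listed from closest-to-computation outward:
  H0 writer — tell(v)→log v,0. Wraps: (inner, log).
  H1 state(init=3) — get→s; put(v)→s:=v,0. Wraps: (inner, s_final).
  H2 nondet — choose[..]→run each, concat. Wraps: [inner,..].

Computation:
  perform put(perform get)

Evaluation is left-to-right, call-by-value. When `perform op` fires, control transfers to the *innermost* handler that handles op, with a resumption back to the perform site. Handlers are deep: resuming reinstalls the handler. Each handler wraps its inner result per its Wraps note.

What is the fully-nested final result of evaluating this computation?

Step-by-step:
get @ H1 ⇒ 3
put(3) @ H1 ⇒ s:=3
H0 returns (0, ())
H1 returns ((0, ()), 3)
H2 returns [((0, ()), 3)]
= [((0, ()), 3)]

Answer: [((0, ()), 3)]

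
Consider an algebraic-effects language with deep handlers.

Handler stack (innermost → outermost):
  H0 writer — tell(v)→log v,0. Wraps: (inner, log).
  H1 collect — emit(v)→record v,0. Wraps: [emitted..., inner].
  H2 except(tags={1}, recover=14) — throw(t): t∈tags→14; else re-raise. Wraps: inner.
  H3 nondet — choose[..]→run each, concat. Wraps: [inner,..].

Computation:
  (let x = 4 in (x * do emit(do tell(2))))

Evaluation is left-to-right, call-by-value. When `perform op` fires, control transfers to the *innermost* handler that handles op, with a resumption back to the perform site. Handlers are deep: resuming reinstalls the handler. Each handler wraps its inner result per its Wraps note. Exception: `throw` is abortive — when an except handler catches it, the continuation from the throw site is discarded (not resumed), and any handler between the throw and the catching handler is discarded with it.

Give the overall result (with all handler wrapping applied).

Answer: [[0, (0, (2))]]

Working:
tell(2) @ H0 ⇒ log+=2
emit(0) @ H1 ⇒ out+=0
H0 returns (0, (2))
H1 returns [0, (0, (2))]
H2 returns [0, (0, (2))]
H3 returns [[0, (0, (2))]]
= [[0, (0, (2))]]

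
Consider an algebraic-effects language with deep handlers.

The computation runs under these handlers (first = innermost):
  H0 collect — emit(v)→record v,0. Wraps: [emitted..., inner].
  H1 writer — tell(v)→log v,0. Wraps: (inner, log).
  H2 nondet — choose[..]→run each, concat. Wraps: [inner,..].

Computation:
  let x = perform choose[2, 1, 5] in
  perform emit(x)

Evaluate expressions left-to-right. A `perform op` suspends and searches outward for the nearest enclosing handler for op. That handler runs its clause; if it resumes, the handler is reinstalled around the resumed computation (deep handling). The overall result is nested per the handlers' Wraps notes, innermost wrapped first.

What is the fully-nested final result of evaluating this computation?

Evaluation trace:
choose[2, 1, 5] @ H2
  branch[0] choose=2:
    emit(2) @ H0 ⇒ out+=2
    H0 returns [2, 0]
    H1 returns ([2, 0], ())
    H2 returns [([2, 0], ())]
  branch[1] choose=1:
    emit(1) @ H0 ⇒ out+=1
    H0 returns [1, 0]
    H1 returns ([1, 0], ())
    H2 returns [([1, 0], ())]
  branch[2] choose=5:
    emit(5) @ H0 ⇒ out+=5
    H0 returns [5, 0]
    H1 returns ([5, 0], ())
    H2 returns [([5, 0], ())]
= [([2, 0], ()), ([1, 0], ()), ([5, 0], ())]

Answer: [([2, 0], ()), ([1, 0], ()), ([5, 0], ())]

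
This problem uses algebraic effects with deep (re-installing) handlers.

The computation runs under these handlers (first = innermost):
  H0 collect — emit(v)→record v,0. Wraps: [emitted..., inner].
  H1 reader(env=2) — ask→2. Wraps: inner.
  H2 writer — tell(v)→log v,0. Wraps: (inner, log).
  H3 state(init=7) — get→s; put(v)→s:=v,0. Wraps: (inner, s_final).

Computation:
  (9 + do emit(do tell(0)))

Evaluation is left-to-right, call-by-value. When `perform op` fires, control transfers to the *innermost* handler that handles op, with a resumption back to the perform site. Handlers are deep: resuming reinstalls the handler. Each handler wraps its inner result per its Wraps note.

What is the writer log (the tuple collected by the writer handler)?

Working:
tell(0) @ H2 ⇒ log+=0
emit(0) @ H0 ⇒ out+=0
H0 returns [0, 9]
H1 returns [0, 9]
H2 returns ([0, 9], (0))
H3 returns (([0, 9], (0)), 7)
= (([0, 9], (0)), 7)

Answer: (0)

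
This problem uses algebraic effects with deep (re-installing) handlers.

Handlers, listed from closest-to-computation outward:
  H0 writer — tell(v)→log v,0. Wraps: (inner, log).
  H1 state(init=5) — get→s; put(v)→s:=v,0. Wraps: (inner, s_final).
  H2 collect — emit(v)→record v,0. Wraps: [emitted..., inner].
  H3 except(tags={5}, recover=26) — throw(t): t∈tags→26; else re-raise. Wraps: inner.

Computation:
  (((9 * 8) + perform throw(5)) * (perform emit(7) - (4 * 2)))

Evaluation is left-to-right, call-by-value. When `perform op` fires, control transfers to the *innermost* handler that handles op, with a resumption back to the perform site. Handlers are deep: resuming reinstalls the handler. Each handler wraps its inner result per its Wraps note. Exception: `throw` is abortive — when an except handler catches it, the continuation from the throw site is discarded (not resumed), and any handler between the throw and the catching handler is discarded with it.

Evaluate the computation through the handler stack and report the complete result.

Working:
throw(5) @ H3 caught ⇒ 26
= 26

Answer: 26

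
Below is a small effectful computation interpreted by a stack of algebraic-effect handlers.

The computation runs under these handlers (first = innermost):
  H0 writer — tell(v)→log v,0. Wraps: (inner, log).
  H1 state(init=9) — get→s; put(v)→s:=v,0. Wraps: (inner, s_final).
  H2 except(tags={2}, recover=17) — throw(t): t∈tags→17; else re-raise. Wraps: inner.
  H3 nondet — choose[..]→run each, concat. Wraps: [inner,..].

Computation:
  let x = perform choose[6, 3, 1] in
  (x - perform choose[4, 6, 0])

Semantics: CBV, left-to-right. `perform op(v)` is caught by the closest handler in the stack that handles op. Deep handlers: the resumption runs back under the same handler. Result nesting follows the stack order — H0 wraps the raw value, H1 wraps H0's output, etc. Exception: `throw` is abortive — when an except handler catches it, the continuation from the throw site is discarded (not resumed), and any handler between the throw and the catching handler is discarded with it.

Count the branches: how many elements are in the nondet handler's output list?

Evaluation trace:
choose[6, 3, 1] @ H3
  branch[0] choose=6:
    choose[4, 6, 0] @ H3
      branch[0] choose=4:
        H0 returns (2, ())
        H1 returns ((2, ()), 9)
        H2 returns ((2, ()), 9)
        H3 returns [((2, ()), 9)]
      branch[1] choose=6:
        H0 returns (0, ())
        H1 returns ((0, ()), 9)
        H2 returns ((0, ()), 9)
        H3 returns [((0, ()), 9)]
      branch[2] choose=0:
        H0 returns (6, ())
        H1 returns ((6, ()), 9)
        H2 returns ((6, ()), 9)
        H3 returns [((6, ()), 9)]
  branch[1] choose=3:
    choose[4, 6, 0] @ H3
      branch[0] choose=4:
        H0 returns (-1, ())
        H1 returns ((-1, ()), 9)
        H2 returns ((-1, ()), 9)
        H3 returns [((-1, ()), 9)]
      branch[1] choose=6:
        H0 returns (-3, ())
        H1 returns ((-3, ()), 9)
        H2 returns ((-3, ()), 9)
        H3 returns [((-3, ()), 9)]
      branch[2] choose=0:
        H0 returns (3, ())
        H1 returns ((3, ()), 9)
        H2 returns ((3, ()), 9)
        H3 returns [((3, ()), 9)]
  branch[2] choose=1:
    choose[4, 6, 0] @ H3
      branch[0] choose=4:
        H0 returns (-3, ())
        H1 returns ((-3, ()), 9)
        H2 returns ((-3, ()), 9)
        H3 returns [((-3, ()), 9)]
      branch[1] choose=6:
        H0 returns (-5, ())
        H1 returns ((-5, ()), 9)
        H2 returns ((-5, ()), 9)
        H3 returns [((-5, ()), 9)]
      branch[2] choose=0:
        H0 returns (1, ())
        H1 returns ((1, ()), 9)
        H2 returns ((1, ()), 9)
        H3 returns [((1, ()), 9)]
= [((2, ()), 9), ((0, ()), 9), ((6, ()), 9), ((-1, ()), 9), ((-3, ()), 9), ((3, ()), 9), ((-3, ()), 9), ((-5, ()), 9), ((1, ()), 9)]

Answer: 9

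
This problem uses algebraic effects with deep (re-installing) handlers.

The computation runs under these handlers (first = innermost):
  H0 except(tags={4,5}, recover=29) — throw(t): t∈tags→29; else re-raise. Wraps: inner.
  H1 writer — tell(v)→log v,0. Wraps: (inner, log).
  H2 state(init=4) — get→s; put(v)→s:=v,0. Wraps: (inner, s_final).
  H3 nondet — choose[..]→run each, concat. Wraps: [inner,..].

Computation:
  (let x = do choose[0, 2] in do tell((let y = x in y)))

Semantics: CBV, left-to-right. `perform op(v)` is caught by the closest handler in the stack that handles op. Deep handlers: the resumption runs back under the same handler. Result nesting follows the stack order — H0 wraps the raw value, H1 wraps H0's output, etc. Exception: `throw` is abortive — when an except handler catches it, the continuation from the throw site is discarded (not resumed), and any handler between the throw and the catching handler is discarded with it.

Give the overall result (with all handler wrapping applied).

Evaluation trace:
choose[0, 2] @ H3
  branch[0] choose=0:
    tell(0) @ H1 ⇒ log+=0
    H0 returns 0
    H1 returns (0, (0))
    H2 returns ((0, (0)), 4)
    H3 returns [((0, (0)), 4)]
  branch[1] choose=2:
    tell(2) @ H1 ⇒ log+=2
    H0 returns 0
    H1 returns (0, (2))
    H2 returns ((0, (2)), 4)
    H3 returns [((0, (2)), 4)]
= [((0, (0)), 4), ((0, (2)), 4)]

Answer: [((0, (0)), 4), ((0, (2)), 4)]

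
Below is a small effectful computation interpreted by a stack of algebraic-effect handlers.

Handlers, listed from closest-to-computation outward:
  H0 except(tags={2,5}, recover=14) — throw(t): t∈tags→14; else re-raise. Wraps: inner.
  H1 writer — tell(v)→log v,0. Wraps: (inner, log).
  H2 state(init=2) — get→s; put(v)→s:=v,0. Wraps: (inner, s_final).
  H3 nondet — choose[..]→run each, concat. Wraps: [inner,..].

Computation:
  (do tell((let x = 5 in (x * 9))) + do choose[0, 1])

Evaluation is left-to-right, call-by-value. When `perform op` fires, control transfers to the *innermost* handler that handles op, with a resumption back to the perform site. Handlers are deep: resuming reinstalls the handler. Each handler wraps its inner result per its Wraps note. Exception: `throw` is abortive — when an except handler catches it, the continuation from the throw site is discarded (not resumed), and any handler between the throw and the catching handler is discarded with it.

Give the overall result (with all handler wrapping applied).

Evaluation trace:
tell(45) @ H1 ⇒ log+=45
choose[0, 1] @ H3
  branch[0] choose=0:
    H0 returns 0
    H1 returns (0, (45))
    H2 returns ((0, (45)), 2)
    H3 returns [((0, (45)), 2)]
  branch[1] choose=1:
    H0 returns 1
    H1 returns (1, (45))
    H2 returns ((1, (45)), 2)
    H3 returns [((1, (45)), 2)]
= [((0, (45)), 2), ((1, (45)), 2)]

Answer: [((0, (45)), 2), ((1, (45)), 2)]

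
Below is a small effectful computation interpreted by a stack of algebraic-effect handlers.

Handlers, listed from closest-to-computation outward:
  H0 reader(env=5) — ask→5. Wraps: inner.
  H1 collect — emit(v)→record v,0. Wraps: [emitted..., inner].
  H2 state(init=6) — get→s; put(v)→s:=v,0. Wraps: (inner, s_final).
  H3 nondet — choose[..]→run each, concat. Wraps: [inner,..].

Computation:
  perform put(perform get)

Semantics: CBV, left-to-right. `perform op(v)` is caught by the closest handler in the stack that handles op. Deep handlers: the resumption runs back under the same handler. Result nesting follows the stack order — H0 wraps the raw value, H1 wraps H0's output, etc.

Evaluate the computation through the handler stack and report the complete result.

Answer: [([0], 6)]

Evaluation trace:
get @ H2 ⇒ 6
put(6) @ H2 ⇒ s:=6
H0 returns 0
H1 returns [0]
H2 returns ([0], 6)
H3 returns [([0], 6)]
= [([0], 6)]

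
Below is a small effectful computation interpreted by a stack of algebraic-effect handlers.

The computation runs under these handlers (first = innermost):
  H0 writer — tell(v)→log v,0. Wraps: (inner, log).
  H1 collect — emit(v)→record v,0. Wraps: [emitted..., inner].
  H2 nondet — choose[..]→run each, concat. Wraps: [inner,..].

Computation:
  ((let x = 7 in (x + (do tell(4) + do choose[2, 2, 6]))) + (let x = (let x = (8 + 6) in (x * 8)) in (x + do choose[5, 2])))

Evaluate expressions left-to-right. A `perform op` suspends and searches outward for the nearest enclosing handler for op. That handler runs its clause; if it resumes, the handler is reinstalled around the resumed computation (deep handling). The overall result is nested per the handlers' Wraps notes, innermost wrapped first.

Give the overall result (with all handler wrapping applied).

Evaluation trace:
tell(4) @ H0 ⇒ log+=4
choose[2, 2, 6] @ H2
  branch[0] choose=2:
    choose[5, 2] @ H2
      branch[0] choose=5:
        H0 returns (126, (4))
        H1 returns [(126, (4))]
        H2 returns [[(126, (4))]]
      branch[1] choose=2:
        H0 returns (123, (4))
        H1 returns [(123, (4))]
        H2 returns [[(123, (4))]]
  branch[1] choose=2:
    choose[5, 2] @ H2
      branch[0] choose=5:
        H0 returns (126, (4))
        H1 returns [(126, (4))]
        H2 returns [[(126, (4))]]
      branch[1] choose=2:
        H0 returns (123, (4))
        H1 returns [(123, (4))]
        H2 returns [[(123, (4))]]
  branch[2] choose=6:
    choose[5, 2] @ H2
      branch[0] choose=5:
        H0 returns (130, (4))
        H1 returns [(130, (4))]
        H2 returns [[(130, (4))]]
      branch[1] choose=2:
        H0 returns (127, (4))
        H1 returns [(127, (4))]
        H2 returns [[(127, (4))]]
= [[(126, (4))], [(123, (4))], [(126, (4))], [(123, (4))], [(130, (4))], [(127, (4))]]

Answer: [[(126, (4))], [(123, (4))], [(126, (4))], [(123, (4))], [(130, (4))], [(127, (4))]]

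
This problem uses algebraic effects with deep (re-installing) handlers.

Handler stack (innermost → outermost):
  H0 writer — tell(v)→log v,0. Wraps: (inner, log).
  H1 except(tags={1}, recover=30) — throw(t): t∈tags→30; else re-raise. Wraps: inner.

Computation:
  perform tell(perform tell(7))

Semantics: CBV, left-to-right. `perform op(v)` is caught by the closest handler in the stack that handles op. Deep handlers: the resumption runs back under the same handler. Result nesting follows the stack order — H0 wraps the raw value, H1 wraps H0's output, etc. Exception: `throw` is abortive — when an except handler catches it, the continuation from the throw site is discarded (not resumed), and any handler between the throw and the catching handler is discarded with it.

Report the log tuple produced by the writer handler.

Answer: (7, 0)

Evaluation trace:
tell(7) @ H0 ⇒ log+=7
tell(0) @ H0 ⇒ log+=0
H0 returns (0, (7, 0))
H1 returns (0, (7, 0))
= (0, (7, 0))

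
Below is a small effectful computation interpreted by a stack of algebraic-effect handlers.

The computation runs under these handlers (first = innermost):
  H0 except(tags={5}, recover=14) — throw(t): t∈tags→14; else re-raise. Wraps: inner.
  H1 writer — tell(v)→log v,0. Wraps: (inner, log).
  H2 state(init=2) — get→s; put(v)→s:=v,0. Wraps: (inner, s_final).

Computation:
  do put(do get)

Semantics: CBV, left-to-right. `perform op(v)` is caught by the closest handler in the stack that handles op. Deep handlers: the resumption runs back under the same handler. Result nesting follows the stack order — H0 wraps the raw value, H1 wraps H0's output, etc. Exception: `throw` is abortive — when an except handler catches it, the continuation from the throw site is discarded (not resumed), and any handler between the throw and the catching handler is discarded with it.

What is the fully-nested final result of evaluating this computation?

Evaluation trace:
get @ H2 ⇒ 2
put(2) @ H2 ⇒ s:=2
H0 returns 0
H1 returns (0, ())
H2 returns ((0, ()), 2)
= ((0, ()), 2)

Answer: ((0, ()), 2)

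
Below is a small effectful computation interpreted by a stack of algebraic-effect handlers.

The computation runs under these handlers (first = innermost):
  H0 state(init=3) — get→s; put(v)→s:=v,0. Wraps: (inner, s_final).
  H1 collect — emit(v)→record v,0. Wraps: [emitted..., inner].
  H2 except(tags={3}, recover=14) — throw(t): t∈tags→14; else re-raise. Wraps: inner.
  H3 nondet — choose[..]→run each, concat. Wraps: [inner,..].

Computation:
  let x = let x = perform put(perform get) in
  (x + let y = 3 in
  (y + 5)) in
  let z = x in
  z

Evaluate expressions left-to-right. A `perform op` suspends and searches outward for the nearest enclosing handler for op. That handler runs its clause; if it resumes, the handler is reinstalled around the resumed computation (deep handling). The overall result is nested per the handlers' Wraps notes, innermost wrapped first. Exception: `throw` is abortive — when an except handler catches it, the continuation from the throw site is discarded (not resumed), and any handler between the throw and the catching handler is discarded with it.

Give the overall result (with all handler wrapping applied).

Step-by-step:
get @ H0 ⇒ 3
put(3) @ H0 ⇒ s:=3
H0 returns (8, 3)
H1 returns [(8, 3)]
H2 returns [(8, 3)]
H3 returns [[(8, 3)]]
= [[(8, 3)]]

Answer: [[(8, 3)]]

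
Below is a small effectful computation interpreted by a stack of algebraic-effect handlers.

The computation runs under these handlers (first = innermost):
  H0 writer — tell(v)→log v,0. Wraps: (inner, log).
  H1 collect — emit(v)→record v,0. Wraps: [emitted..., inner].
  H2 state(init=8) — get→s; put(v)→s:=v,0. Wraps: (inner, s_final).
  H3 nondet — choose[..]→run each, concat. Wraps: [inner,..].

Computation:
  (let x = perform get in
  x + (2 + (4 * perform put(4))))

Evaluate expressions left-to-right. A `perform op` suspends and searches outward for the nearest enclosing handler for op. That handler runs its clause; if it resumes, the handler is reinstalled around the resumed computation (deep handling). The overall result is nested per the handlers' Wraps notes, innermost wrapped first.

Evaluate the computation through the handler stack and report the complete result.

Step-by-step:
get @ H2 ⇒ 8
put(4) @ H2 ⇒ s:=4
H0 returns (10, ())
H1 returns [(10, ())]
H2 returns ([(10, ())], 4)
H3 returns [([(10, ())], 4)]
= [([(10, ())], 4)]

Answer: [([(10, ())], 4)]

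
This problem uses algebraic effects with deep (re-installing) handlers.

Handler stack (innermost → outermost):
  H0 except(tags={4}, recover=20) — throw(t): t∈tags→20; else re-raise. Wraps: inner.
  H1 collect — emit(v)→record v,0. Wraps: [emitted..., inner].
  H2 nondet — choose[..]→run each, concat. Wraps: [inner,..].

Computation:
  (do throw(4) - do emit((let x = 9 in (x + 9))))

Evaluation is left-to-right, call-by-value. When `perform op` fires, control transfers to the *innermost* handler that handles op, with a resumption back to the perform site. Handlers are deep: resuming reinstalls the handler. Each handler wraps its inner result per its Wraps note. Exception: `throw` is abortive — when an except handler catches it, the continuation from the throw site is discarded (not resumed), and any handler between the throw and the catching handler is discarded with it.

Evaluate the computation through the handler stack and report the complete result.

Answer: [[20]]

Step-by-step:
throw(4) @ H0 caught ⇒ 20
H1 returns [20]
H2 returns [[20]]
= [[20]]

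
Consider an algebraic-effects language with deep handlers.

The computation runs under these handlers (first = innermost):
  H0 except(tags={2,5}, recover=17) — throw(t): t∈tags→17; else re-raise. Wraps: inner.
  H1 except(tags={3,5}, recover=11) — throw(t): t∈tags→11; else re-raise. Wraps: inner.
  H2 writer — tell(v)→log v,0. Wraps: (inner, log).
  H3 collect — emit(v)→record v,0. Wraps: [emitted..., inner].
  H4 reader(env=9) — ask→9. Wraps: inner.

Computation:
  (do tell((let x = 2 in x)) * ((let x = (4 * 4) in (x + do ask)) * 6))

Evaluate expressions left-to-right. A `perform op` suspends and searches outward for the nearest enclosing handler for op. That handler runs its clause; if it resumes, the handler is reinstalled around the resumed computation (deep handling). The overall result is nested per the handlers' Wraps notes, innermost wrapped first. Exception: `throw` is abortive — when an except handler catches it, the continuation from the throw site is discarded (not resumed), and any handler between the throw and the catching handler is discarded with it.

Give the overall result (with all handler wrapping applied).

Answer: [(0, (2))]

Working:
tell(2) @ H2 ⇒ log+=2
ask @ H4 ⇒ 9
H0 returns 0
H1 returns 0
H2 returns (0, (2))
H3 returns [(0, (2))]
H4 returns [(0, (2))]
= [(0, (2))]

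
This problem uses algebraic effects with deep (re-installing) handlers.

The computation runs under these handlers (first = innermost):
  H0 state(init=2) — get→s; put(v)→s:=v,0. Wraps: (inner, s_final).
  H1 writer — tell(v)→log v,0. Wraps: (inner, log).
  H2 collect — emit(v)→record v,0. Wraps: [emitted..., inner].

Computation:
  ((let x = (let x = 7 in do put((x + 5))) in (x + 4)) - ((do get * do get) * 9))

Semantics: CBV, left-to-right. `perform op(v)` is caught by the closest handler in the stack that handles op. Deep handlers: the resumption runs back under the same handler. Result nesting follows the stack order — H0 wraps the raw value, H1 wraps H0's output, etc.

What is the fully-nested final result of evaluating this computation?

Answer: [((-1292, 12), ())]

Working:
put(12) @ H0 ⇒ s:=12
get @ H0 ⇒ 12
get @ H0 ⇒ 12
H0 returns (-1292, 12)
H1 returns ((-1292, 12), ())
H2 returns [((-1292, 12), ())]
= [((-1292, 12), ())]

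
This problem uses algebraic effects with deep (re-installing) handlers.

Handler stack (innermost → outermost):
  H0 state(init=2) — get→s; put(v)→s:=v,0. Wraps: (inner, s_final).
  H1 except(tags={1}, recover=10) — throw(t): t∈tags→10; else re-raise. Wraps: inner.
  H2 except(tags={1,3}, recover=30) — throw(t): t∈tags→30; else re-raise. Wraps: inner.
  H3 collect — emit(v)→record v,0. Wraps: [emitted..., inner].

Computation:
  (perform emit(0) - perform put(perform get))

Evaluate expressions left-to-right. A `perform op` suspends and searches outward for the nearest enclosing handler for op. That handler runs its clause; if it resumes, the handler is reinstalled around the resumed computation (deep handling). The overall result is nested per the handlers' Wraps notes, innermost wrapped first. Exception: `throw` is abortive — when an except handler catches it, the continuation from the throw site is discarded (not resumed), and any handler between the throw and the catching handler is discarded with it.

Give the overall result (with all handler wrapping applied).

Answer: [0, (0, 2)]

Evaluation trace:
emit(0) @ H3 ⇒ out+=0
get @ H0 ⇒ 2
put(2) @ H0 ⇒ s:=2
H0 returns (0, 2)
H1 returns (0, 2)
H2 returns (0, 2)
H3 returns [0, (0, 2)]
= [0, (0, 2)]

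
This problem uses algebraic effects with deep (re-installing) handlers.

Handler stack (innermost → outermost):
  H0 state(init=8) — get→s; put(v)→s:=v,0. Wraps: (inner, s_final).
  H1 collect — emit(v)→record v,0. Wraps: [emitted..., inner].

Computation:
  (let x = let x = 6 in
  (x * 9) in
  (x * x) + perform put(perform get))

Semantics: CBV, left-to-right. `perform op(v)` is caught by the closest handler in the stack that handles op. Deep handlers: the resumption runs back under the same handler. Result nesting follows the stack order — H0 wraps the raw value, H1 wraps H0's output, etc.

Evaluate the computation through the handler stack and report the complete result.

Answer: [(2916, 8)]

Evaluation trace:
get @ H0 ⇒ 8
put(8) @ H0 ⇒ s:=8
H0 returns (2916, 8)
H1 returns [(2916, 8)]
= [(2916, 8)]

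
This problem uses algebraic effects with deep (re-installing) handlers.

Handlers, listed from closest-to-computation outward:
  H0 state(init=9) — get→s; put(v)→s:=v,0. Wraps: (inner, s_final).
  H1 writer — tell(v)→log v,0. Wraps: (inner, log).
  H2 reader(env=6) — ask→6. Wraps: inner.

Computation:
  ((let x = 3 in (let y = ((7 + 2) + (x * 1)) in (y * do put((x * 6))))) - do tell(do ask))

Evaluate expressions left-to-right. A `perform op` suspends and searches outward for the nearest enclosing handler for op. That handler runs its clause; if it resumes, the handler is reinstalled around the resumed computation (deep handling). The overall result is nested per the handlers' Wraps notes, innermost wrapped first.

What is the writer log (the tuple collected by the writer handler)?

Evaluation trace:
put(18) @ H0 ⇒ s:=18
ask @ H2 ⇒ 6
tell(6) @ H1 ⇒ log+=6
H0 returns (0, 18)
H1 returns ((0, 18), (6))
H2 returns ((0, 18), (6))
= ((0, 18), (6))

Answer: (6)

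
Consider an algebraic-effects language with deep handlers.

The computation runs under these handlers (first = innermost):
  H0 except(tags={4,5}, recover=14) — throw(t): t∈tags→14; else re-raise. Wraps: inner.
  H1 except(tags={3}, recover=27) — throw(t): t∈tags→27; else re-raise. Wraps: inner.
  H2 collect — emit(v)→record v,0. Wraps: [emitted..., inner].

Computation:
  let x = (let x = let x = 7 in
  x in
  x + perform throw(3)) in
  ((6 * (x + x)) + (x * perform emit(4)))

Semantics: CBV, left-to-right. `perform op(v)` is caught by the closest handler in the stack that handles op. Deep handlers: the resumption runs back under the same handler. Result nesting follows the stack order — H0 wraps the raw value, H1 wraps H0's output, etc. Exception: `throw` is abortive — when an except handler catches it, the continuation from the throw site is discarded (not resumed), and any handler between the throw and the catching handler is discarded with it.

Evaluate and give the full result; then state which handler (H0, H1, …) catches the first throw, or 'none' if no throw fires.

Evaluation trace:
throw(3) @ H0 re-raised
throw(3) @ H1 caught ⇒ 27
H2 returns [27]
= [27]

Answer: [27] ; first throw caught by: H1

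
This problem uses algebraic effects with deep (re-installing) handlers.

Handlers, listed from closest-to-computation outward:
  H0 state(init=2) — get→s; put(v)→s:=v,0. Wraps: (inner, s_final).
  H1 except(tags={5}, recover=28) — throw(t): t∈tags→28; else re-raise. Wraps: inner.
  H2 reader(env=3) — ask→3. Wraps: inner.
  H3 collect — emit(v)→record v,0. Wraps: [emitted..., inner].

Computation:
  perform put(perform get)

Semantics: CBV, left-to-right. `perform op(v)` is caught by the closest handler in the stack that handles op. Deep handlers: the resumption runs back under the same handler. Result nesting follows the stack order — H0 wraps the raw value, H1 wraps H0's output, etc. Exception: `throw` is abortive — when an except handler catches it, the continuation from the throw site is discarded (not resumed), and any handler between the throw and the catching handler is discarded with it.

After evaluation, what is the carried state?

Answer: 2

Step-by-step:
get @ H0 ⇒ 2
put(2) @ H0 ⇒ s:=2
H0 returns (0, 2)
H1 returns (0, 2)
H2 returns (0, 2)
H3 returns [(0, 2)]
= [(0, 2)]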